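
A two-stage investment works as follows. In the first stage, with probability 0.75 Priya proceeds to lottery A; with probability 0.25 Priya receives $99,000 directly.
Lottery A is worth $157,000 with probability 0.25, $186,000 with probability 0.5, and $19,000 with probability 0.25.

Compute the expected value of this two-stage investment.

EV(A) = 0.25 × 157000 + 0.5 × 186000 + 0.25 × 19000 = 39250 + 93000 + 4750 = 137000
Branch B: 99000 (certain)
Overall = 0.75 × 137000 + 0.25 × 99000 = 102750 + 24750 = 127500

$127,500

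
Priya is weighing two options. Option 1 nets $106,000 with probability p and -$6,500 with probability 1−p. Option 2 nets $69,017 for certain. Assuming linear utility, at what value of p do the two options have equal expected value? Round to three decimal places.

p·106000 + (1−p)·(-6500) = 69017
112500p − 6500 = 69017
p = (69017 + 6500) / 112500

p = 0.671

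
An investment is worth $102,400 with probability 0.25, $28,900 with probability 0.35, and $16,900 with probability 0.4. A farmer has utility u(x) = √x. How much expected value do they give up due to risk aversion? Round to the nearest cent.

$5,802.75

E[u] = 0.25·√102400 + 0.35·√28900 + 0.4·√16900 = 0.25·320 + 0.35·170 + 0.4·130 = 191.5
CE = (191.5)² = 36672.25
Risk premium = EV − CE = 42475 − 36672.25 = 5802.75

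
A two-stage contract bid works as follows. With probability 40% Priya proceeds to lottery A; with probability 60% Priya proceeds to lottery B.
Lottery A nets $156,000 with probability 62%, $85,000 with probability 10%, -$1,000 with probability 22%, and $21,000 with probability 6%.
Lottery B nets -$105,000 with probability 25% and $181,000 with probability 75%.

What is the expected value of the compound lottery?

EV(A) = 0.62 × 156000 + 0.1 × 85000 + 0.22 × (-1000) + 0.06 × 21000 = 96720 + 8500 − 220 + 1260 = 106260
EV(B) = 0.25 × (-105000) + 0.75 × 181000 = -26250 + 135750 = 109500
Overall = 0.4 × 106260 + 0.6 × 109500 = 42504 + 65700 = 108204

$108,204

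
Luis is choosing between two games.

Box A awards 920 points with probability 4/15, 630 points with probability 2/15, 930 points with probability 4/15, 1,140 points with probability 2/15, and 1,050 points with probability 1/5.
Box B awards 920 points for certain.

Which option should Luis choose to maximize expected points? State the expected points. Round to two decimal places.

Box A (939.33 points)

Box A = 4/15 × 920 + 2/15 × 630 + 4/15 × 930 + 2/15 × 1140 + 1/5 × 1050 = 245.3333 + 84 + 248 + 152 + 210 = 939.3333
Box B: 920 (certain)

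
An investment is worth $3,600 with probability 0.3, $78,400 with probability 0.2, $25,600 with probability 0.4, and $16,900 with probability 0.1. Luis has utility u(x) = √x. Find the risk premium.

$5,889

E[u] = 0.3·√3600 + 0.2·√78400 + 0.4·√25600 + 0.1·√16900 = 0.3·60 + 0.2·280 + 0.4·160 + 0.1·130 = 151
CE = (151)² = 22801
Risk premium = EV − CE = 28690 − 22801 = 5889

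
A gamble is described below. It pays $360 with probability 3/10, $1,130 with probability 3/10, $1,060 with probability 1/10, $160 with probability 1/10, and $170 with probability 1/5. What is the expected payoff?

$603

EV = 3/10 × 360 + 3/10 × 1130 + 1/10 × 1060 + 1/10 × 160 + 1/5 × 170 = 108 + 339 + 106 + 16 + 34 = 603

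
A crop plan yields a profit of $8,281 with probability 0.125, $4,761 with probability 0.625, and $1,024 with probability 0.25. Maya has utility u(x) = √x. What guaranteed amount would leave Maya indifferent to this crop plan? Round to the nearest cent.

E[u] = 0.125·√8281 + 0.625·√4761 + 0.25·√1024 = 0.125·91 + 0.625·69 + 0.25·32 = 62.5
CE = (62.5)² = 3906.25

$3,906.25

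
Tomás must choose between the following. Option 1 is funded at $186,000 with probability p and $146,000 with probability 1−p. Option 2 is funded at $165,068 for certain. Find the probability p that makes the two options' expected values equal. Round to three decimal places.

p·186000 + (1−p)·146000 = 165068
40000p + 146000 = 165068
p = (165068 − 146000) / 40000

p = 0.477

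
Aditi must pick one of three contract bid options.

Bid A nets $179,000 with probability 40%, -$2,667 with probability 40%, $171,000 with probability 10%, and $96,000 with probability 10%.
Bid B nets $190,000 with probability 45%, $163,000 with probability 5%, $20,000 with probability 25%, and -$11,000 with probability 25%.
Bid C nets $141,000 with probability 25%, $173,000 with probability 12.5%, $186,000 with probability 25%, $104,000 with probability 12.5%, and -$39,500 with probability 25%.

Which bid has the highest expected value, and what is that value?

Bid A = 0.4 × 179000 + 0.4 × (-2667) + 0.1 × 171000 + 0.1 × 96000 = 71600 − 1066.8 + 17100 + 9600 = 97233.2
Bid B = 0.45 × 190000 + 0.05 × 163000 + 0.25 × 20000 + 0.25 × (-11000) = 85500 + 8150 + 5000 − 2750 = 95900
Bid C = 0.25 × 141000 + 0.125 × 173000 + 0.25 × 186000 + 0.125 × 104000 + 0.25 × (-39500) = 35250 + 21625 + 46500 + 13000 − 9875 = 106500

Bid C ($106,500)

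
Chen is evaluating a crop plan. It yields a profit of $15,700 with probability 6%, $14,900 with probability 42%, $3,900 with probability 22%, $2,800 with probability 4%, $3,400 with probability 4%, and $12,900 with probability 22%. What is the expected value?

$11,144

EV = 0.06 × 15700 + 0.42 × 14900 + 0.22 × 3900 + 0.04 × 2800 + 0.04 × 3400 + 0.22 × 12900 = 942 + 6258 + 858 + 112 + 136 + 2838 = 11144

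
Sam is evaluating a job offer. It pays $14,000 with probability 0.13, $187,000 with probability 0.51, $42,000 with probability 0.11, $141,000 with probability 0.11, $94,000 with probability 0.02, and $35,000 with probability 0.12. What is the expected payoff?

EV = 0.13 × 14000 + 0.51 × 187000 + 0.11 × 42000 + 0.11 × 141000 + 0.02 × 94000 + 0.12 × 35000 = 1820 + 95370 + 4620 + 15510 + 1880 + 4200 = 123400

$123,400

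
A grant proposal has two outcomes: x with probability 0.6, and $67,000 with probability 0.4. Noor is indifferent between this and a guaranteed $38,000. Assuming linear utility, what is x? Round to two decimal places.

0.6·x + 0.4·67000 = 38000
0.6·x = 38000 − 26800 = 11200
x = 11200 / 0.6 = 18666.6667

x = $18,666.67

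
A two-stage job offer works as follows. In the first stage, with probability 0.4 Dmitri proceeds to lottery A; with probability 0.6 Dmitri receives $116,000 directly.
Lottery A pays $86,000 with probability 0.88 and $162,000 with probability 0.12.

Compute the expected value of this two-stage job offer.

$107,648

EV(A) = 0.88 × 86000 + 0.12 × 162000 = 75680 + 19440 = 95120
Branch B: 116000 (certain)
Overall = 0.4 × 95120 + 0.6 × 116000 = 38048 + 69600 = 107648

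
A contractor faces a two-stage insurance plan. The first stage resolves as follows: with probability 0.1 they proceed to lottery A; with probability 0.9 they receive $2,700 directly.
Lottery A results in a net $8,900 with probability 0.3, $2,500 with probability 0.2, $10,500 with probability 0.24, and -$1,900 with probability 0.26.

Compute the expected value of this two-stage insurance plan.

EV(A) = 0.3 × 8900 + 0.2 × 2500 + 0.24 × 10500 + 0.26 × (-1900) = 2670 + 500 + 2520 − 494 = 5196
Branch B: 2700 (certain)
Overall = 0.1 × 5196 + 0.9 × 2700 = 519.6 + 2430 = 2949.6

$2,949.60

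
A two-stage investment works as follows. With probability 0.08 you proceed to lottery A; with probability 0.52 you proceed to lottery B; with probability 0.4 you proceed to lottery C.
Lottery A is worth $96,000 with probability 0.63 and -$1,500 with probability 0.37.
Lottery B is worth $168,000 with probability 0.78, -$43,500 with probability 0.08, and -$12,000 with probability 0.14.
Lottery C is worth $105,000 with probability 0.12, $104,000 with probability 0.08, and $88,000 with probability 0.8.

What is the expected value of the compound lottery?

EV(A) = 0.63 × 96000 + 0.37 × (-1500) = 60480 − 555 = 59925
EV(B) = 0.78 × 168000 + 0.08 × (-43500) + 0.14 × (-12000) = 131040 − 3480 − 1680 = 125880
EV(C) = 0.12 × 105000 + 0.08 × 104000 + 0.8 × 88000 = 12600 + 8320 + 70400 = 91320
Overall = 0.08 × 59925 + 0.52 × 125880 + 0.4 × 91320 = 4794 + 65457.6 + 36528 = 106779.6

$106,779.60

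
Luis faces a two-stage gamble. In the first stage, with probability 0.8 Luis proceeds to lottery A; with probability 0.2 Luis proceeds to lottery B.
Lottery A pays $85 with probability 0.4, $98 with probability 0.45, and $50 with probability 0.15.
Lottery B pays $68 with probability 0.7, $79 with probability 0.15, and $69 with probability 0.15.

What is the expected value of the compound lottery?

EV(A) = 0.4 × 85 + 0.45 × 98 + 0.15 × 50 = 34 + 44.1 + 7.5 = 85.6
EV(B) = 0.7 × 68 + 0.15 × 79 + 0.15 × 69 = 47.6 + 11.85 + 10.35 = 69.8
Overall = 0.8 × 85.6 + 0.2 × 69.8 = 68.48 + 13.96 = 82.44

$82.44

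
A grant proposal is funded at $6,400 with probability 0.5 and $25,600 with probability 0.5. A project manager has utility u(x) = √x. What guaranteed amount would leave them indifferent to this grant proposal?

E[u] = 0.5·√6400 + 0.5·√25600 = 0.5·80 + 0.5·160 = 120
CE = (120)² = 14400

$14,400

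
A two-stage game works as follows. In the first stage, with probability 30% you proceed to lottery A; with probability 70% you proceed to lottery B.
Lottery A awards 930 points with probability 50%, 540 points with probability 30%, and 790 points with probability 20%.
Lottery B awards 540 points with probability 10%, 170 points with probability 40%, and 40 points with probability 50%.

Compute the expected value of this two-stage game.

334.9 points

EV(A) = 0.5 × 930 + 0.3 × 540 + 0.2 × 790 = 465 + 162 + 158 = 785
EV(B) = 0.1 × 540 + 0.4 × 170 + 0.5 × 40 = 54 + 68 + 20 = 142
Overall = 0.3 × 785 + 0.7 × 142 = 235.5 + 99.4 = 334.9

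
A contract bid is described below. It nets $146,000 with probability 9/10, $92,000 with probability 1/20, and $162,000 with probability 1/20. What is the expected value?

$144,100

EV = 9/10 × 146000 + 1/20 × 92000 + 1/20 × 162000 = 131400 + 4600 + 8100 = 144100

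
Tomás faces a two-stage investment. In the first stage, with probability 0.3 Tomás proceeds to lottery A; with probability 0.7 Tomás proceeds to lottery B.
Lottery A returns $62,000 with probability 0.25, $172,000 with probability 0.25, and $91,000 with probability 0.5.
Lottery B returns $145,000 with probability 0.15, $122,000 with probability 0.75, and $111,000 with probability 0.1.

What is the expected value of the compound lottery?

$118,245

EV(A) = 0.25 × 62000 + 0.25 × 172000 + 0.5 × 91000 = 15500 + 43000 + 45500 = 104000
EV(B) = 0.15 × 145000 + 0.75 × 122000 + 0.1 × 111000 = 21750 + 91500 + 11100 = 124350
Overall = 0.3 × 104000 + 0.7 × 124350 = 31200 + 87045 = 118245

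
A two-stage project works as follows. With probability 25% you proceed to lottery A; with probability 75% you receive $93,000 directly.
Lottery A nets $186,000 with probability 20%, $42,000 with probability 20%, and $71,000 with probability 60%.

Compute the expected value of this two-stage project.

$91,800

EV(A) = 0.2 × 186000 + 0.2 × 42000 + 0.6 × 71000 = 37200 + 8400 + 42600 = 88200
Branch B: 93000 (certain)
Overall = 0.25 × 88200 + 0.75 × 93000 = 22050 + 69750 = 91800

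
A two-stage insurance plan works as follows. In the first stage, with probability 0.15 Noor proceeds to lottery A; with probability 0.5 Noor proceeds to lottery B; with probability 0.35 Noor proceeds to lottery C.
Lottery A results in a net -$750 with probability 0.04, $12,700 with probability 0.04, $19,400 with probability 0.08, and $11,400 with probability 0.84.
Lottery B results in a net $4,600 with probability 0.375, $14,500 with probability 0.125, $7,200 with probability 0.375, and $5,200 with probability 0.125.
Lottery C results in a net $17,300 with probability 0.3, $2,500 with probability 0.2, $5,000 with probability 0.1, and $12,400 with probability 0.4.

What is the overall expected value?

EV(A) = 0.04 × (-750) + 0.04 × 12700 + 0.08 × 19400 + 0.84 × 11400 = -30 + 508 + 1552 + 9576 = 11606
EV(B) = 0.375 × 4600 + 0.125 × 14500 + 0.375 × 7200 + 0.125 × 5200 = 1725 + 1812.5 + 2700 + 650 = 6887.5
EV(C) = 0.3 × 17300 + 0.2 × 2500 + 0.1 × 5000 + 0.4 × 12400 = 5190 + 500 + 500 + 4960 = 11150
Overall = 0.15 × 11606 + 0.5 × 6887.5 + 0.35 × 11150 = 1740.9 + 3443.75 + 3902.5 = 9087.15

$9,087.15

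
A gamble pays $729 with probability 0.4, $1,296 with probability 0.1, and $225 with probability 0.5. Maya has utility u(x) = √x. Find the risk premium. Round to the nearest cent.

E[u] = 0.4·√729 + 0.1·√1296 + 0.5·√225 = 0.4·27 + 0.1·36 + 0.5·15 = 21.9
CE = (21.9)² = 479.61
Risk premium = EV − CE = 533.7 − 479.61 = 54.09

$54.09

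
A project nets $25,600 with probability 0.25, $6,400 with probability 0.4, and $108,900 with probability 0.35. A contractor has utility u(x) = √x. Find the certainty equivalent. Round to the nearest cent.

$35,156.25

E[u] = 0.25·√25600 + 0.4·√6400 + 0.35·√108900 = 0.25·160 + 0.4·80 + 0.35·330 = 187.5
CE = (187.5)² = 35156.25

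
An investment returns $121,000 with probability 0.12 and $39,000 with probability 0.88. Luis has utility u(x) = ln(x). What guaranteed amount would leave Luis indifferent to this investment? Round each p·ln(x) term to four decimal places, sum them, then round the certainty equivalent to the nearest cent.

$44,676.37

E[u] = 0.12·ln(121000) + 0.88·ln(39000) = 1.4044 + 9.3028 = 10.7072
CE = e^10.7072 ≈ 44676.37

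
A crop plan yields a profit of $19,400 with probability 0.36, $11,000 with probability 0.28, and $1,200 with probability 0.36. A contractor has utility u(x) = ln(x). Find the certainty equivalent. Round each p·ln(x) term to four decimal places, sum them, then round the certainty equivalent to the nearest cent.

E[u] = 0.36·ln(19400) + 0.28·ln(11000) + 0.36·ln(1200) = 3.5543 + 2.6056 + 2.5524 = 8.7123
CE = e^8.7123 ≈ 6077.20

$6,077.20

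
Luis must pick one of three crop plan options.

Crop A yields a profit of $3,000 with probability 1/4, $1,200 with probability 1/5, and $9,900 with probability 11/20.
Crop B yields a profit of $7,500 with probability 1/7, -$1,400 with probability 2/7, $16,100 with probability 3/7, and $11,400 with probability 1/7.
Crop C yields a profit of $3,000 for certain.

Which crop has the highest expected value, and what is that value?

Crop B ($9,200)

Crop A = 1/4 × 3000 + 1/5 × 1200 + 11/20 × 9900 = 750 + 240 + 5445 = 6435
Crop B = 1/7 × 7500 + 2/7 × (-1400) + 3/7 × 16100 + 1/7 × 11400 = 1071.4286 − 400 + 6900 + 1628.5714 = 9200
Crop C: 3000 (certain)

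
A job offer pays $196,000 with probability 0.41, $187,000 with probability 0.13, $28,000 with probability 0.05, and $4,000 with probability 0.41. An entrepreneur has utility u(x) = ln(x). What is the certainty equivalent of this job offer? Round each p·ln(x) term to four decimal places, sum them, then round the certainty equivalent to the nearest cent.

E[u] = 0.41·ln(196000) + 0.13·ln(187000) + 0.05·ln(28000) + 0.41·ln(4000) = 4.9962 + 1.5781 + 0.5120 + 3.4006 = 10.4869
CE = e^10.4869 ≈ 35842.87

$35,842.87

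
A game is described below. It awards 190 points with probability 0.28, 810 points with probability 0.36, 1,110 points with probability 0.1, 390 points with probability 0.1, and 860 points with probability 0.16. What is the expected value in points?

EV = 0.28 × 190 + 0.36 × 810 + 0.1 × 1110 + 0.1 × 390 + 0.16 × 860 = 53.2 + 291.6 + 111 + 39 + 137.6 = 632.4

632.4 points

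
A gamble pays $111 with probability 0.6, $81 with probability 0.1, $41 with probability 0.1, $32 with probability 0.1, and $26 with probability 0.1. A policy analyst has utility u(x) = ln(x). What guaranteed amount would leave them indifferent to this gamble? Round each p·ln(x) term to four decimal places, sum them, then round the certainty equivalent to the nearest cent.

$74.36

E[u] = 0.6·ln(111) + 0.1·ln(81) + 0.1·ln(41) + 0.1·ln(32) + 0.1·ln(26) = 2.8257 + 0.4394 + 0.3714 + 0.3466 + 0.3258 = 4.3089
CE = e^4.3089 ≈ 74.36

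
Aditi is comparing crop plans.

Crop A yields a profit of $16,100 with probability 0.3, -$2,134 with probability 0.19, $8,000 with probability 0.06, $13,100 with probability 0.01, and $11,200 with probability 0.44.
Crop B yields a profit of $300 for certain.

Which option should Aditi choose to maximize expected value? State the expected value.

Crop A ($9,963.54)

Crop A = 0.3 × 16100 + 0.19 × (-2134) + 0.06 × 8000 + 0.01 × 13100 + 0.44 × 11200 = 4830 − 405.46 + 480 + 131 + 4928 = 9963.54
Crop B: 300 (certain)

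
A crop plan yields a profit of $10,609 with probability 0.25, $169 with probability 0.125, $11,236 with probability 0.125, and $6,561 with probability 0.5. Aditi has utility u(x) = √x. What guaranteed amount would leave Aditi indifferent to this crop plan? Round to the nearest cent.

$6,581.27

E[u] = 0.25·√10609 + 0.125·√169 + 0.125·√11236 + 0.5·√6561 = 0.25·103 + 0.125·13 + 0.125·106 + 0.5·81 = 81.125
CE = (81.125)² = 6581.265625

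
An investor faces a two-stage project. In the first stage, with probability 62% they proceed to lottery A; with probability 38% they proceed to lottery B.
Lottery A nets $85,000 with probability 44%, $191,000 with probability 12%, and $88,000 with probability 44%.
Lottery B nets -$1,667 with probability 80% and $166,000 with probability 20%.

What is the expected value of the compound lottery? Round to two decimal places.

EV(A) = 0.44 × 85000 + 0.12 × 191000 + 0.44 × 88000 = 37400 + 22920 + 38720 = 99040
EV(B) = 0.8 × (-1667) + 0.2 × 166000 = -1333.6 + 33200 = 31866.4
Overall = 0.62 × 99040 + 0.38 × 31866.4 = 61404.8 + 12109.232 = 73514.032

$73,514.03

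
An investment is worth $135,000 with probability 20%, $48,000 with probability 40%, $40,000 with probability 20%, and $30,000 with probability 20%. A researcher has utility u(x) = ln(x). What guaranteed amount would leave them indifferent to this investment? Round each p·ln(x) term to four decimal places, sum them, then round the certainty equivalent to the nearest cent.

$51,808.01

E[u] = 0.2·ln(135000) + 0.4·ln(48000) + 0.2·ln(40000) + 0.2·ln(30000) = 2.3626 + 4.3116 + 2.1193 + 2.0618 = 10.8553
CE = e^10.8553 ≈ 51808.01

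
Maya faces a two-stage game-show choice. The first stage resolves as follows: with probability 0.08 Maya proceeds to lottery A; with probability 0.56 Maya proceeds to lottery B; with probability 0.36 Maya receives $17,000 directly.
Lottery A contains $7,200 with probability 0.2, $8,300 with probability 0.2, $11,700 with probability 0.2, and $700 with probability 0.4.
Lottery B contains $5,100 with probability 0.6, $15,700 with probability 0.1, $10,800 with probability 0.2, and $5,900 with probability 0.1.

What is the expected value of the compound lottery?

$10,710.40

EV(A) = 0.2 × 7200 + 0.2 × 8300 + 0.2 × 11700 + 0.4 × 700 = 1440 + 1660 + 2340 + 280 = 5720
EV(B) = 0.6 × 5100 + 0.1 × 15700 + 0.2 × 10800 + 0.1 × 5900 = 3060 + 1570 + 2160 + 590 = 7380
Branch C: 17000 (certain)
Overall = 0.08 × 5720 + 0.56 × 7380 + 0.36 × 17000 = 457.6 + 4132.8 + 6120 = 10710.4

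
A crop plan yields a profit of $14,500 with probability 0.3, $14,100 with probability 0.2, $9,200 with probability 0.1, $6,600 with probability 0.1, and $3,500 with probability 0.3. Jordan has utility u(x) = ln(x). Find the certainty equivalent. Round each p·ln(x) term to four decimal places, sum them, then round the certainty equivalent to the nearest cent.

E[u] = 0.3·ln(14500) + 0.2·ln(14100) + 0.1·ln(9200) + 0.1·ln(6600) + 0.3·ln(3500) = 2.8746 + 1.9108 + 0.9127 + 0.8795 + 2.4482 = 9.0258
CE = e^9.0258 ≈ 8314.86

$8,314.86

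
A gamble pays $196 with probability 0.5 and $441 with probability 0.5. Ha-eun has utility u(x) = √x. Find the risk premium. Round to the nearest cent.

$12.25

E[u] = 0.5·√196 + 0.5·√441 = 0.5·14 + 0.5·21 = 17.5
CE = (17.5)² = 306.25
Risk premium = EV − CE = 318.5 − 306.25 = 12.25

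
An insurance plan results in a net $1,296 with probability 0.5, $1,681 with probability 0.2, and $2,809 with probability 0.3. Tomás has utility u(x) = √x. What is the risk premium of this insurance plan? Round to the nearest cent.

E[u] = 0.5·√1296 + 0.2·√1681 + 0.3·√2809 = 0.5·36 + 0.2·41 + 0.3·53 = 42.1
CE = (42.1)² = 1772.41
Risk premium = EV − CE = 1826.9 − 1772.41 = 54.49

$54.49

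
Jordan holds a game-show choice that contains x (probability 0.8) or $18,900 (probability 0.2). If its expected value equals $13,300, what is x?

0.8·x + 0.2·18900 = 13300
0.8·x = 13300 − 3780 = 9520
x = 9520 / 0.8 = 11900

x = $11,900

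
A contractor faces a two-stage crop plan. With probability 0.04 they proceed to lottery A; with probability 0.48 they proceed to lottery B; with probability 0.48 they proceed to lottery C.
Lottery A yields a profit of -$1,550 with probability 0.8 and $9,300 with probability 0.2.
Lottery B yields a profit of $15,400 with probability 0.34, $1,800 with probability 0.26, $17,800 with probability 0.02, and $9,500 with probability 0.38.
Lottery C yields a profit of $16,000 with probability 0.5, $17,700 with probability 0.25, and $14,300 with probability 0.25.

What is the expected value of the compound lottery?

$12,346.40

EV(A) = 0.8 × (-1550) + 0.2 × 9300 = -1240 + 1860 = 620
EV(B) = 0.34 × 15400 + 0.26 × 1800 + 0.02 × 17800 + 0.38 × 9500 = 5236 + 468 + 356 + 3610 = 9670
EV(C) = 0.5 × 16000 + 0.25 × 17700 + 0.25 × 14300 = 8000 + 4425 + 3575 = 16000
Overall = 0.04 × 620 + 0.48 × 9670 + 0.48 × 16000 = 24.8 + 4641.6 + 7680 = 12346.4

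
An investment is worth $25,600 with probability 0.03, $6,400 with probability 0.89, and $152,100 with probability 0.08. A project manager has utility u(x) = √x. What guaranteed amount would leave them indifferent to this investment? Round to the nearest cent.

$11,491.84

E[u] = 0.03·√25600 + 0.89·√6400 + 0.08·√152100 = 0.03·160 + 0.89·80 + 0.08·390 = 107.2
CE = (107.2)² = 11491.84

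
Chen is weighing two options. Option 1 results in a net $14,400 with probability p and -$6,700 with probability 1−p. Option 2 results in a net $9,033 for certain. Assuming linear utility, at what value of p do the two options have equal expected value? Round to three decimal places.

p = 0.746

p·14400 + (1−p)·(-6700) = 9033
21100p − 6700 = 9033
p = (9033 + 6700) / 21100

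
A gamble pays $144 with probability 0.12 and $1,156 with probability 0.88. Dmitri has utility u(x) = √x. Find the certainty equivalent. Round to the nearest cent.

E[u] = 0.12·√144 + 0.88·√1156 = 0.12·12 + 0.88·34 = 31.36
CE = (31.36)² = 983.4496

$983.45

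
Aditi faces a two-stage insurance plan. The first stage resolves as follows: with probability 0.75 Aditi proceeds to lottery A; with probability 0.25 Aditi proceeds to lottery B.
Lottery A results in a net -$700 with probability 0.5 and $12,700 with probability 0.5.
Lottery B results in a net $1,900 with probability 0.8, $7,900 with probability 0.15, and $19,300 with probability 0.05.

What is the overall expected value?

$5,417.50

EV(A) = 0.5 × (-700) + 0.5 × 12700 = -350 + 6350 = 6000
EV(B) = 0.8 × 1900 + 0.15 × 7900 + 0.05 × 19300 = 1520 + 1185 + 965 = 3670
Overall = 0.75 × 6000 + 0.25 × 3670 = 4500 + 917.5 = 5417.5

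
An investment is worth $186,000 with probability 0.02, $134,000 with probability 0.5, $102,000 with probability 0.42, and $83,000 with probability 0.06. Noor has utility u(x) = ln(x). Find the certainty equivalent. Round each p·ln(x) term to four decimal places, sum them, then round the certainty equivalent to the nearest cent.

E[u] = 0.02·ln(186000) + 0.5·ln(134000) + 0.42·ln(102000) + 0.06·ln(83000) = 0.2427 + 5.9028 + 4.8437 + 0.6796 = 11.6688
CE = e^11.6688 ≈ 116867.96

$116,867.96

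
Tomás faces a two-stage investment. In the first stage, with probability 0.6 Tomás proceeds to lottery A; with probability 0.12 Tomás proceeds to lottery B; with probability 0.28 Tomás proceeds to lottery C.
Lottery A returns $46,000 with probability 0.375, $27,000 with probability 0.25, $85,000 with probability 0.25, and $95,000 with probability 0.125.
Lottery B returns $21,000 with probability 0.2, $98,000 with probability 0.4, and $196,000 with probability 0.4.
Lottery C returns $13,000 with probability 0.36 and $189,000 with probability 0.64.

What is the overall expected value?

EV(A) = 0.375 × 46000 + 0.25 × 27000 + 0.25 × 85000 + 0.125 × 95000 = 17250 + 6750 + 21250 + 11875 = 57125
EV(B) = 0.2 × 21000 + 0.4 × 98000 + 0.4 × 196000 = 4200 + 39200 + 78400 = 121800
EV(C) = 0.36 × 13000 + 0.64 × 189000 = 4680 + 120960 = 125640
Overall = 0.6 × 57125 + 0.12 × 121800 + 0.28 × 125640 = 34275 + 14616 + 35179.2 = 84070.2

$84,070.20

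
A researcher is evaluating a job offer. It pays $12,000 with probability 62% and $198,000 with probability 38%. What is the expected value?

EV = 0.62 × 12000 + 0.38 × 198000 = 7440 + 75240 = 82680

$82,680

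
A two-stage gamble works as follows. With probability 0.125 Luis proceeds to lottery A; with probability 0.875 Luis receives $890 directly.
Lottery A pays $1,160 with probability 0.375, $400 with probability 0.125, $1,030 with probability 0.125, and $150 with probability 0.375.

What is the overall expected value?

EV(A) = 0.375 × 1160 + 0.125 × 400 + 0.125 × 1030 + 0.375 × 150 = 435 + 50 + 128.75 + 56.25 = 670
Branch B: 890 (certain)
Overall = 0.125 × 670 + 0.875 × 890 = 83.75 + 778.75 = 862.5

$862.50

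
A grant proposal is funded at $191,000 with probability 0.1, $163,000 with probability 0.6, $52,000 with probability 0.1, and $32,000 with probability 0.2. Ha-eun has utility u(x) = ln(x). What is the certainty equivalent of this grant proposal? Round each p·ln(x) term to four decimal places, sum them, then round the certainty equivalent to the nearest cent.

$106,670.51

E[u] = 0.1·ln(191000) + 0.6·ln(163000) + 0.1·ln(52000) + 0.2·ln(32000) = 1.2160 + 7.2009 + 1.0859 + 2.0747 = 11.5775
CE = e^11.5775 ≈ 106670.51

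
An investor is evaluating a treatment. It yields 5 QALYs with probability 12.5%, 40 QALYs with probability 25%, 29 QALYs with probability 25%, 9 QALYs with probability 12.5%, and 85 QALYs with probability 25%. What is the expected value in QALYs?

EV = 0.125 × 5 + 0.25 × 40 + 0.25 × 29 + 0.125 × 9 + 0.25 × 85 = 0.625 + 10 + 7.25 + 1.125 + 21.25 = 40.25

40.25 QALYs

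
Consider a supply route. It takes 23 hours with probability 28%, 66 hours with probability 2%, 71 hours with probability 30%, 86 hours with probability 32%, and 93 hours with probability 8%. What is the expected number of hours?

64.02 hours

EV = 0.28 × 23 + 0.02 × 66 + 0.3 × 71 + 0.32 × 86 + 0.08 × 93 = 6.44 + 1.32 + 21.3 + 27.52 + 7.44 = 64.02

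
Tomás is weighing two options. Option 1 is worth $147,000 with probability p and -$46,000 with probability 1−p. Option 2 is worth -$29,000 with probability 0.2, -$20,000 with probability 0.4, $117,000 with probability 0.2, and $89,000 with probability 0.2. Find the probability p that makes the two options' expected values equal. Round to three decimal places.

EV(Option 2) = 0.2 × (-29000) + 0.4 × (-20000) + 0.2 × 117000 + 0.2 × 89000 = -5800 − 8000 + 23400 + 17800 = 27400
p·147000 + (1−p)·(-46000) = 27400
193000p − 46000 = 27400
p = (27400 + 46000) / 193000

p = 0.380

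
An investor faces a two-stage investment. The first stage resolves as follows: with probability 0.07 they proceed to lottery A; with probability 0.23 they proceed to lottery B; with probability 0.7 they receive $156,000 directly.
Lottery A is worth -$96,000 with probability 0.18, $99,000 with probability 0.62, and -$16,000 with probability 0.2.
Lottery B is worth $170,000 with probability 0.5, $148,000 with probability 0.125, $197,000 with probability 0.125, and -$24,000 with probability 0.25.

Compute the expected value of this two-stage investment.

EV(A) = 0.18 × (-96000) + 0.62 × 99000 + 0.2 × (-16000) = -17280 + 61380 − 3200 = 40900
EV(B) = 0.5 × 170000 + 0.125 × 148000 + 0.125 × 197000 + 0.25 × (-24000) = 85000 + 18500 + 24625 − 6000 = 122125
Branch C: 156000 (certain)
Overall = 0.07 × 40900 + 0.23 × 122125 + 0.7 × 156000 = 2863 + 28088.75 + 109200 = 140151.75

$140,151.75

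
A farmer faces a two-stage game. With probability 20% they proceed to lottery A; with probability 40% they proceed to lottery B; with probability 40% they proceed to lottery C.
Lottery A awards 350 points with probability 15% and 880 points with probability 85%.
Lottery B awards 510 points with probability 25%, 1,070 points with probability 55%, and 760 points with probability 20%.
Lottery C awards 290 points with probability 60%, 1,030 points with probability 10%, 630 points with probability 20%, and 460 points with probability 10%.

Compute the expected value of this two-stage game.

686.9 points

EV(A) = 0.15 × 350 + 0.85 × 880 = 52.5 + 748 = 800.5
EV(B) = 0.25 × 510 + 0.55 × 1070 + 0.2 × 760 = 127.5 + 588.5 + 152 = 868
EV(C) = 0.6 × 290 + 0.1 × 1030 + 0.2 × 630 + 0.1 × 460 = 174 + 103 + 126 + 46 = 449
Overall = 0.2 × 800.5 + 0.4 × 868 + 0.4 × 449 = 160.1 + 347.2 + 179.6 = 686.9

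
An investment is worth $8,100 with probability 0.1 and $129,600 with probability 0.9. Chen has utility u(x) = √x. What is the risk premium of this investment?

$6,561

E[u] = 0.1·√8100 + 0.9·√129600 = 0.1·90 + 0.9·360 = 333
CE = (333)² = 110889
Risk premium = EV − CE = 117450 − 110889 = 6561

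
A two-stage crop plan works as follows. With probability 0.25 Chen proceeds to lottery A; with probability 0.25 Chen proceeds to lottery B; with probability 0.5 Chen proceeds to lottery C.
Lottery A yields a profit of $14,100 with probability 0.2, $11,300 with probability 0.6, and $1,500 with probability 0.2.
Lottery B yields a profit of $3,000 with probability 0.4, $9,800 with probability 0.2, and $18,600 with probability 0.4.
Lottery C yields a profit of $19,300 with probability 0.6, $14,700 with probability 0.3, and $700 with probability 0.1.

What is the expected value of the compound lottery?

EV(A) = 0.2 × 14100 + 0.6 × 11300 + 0.2 × 1500 = 2820 + 6780 + 300 = 9900
EV(B) = 0.4 × 3000 + 0.2 × 9800 + 0.4 × 18600 = 1200 + 1960 + 7440 = 10600
EV(C) = 0.6 × 19300 + 0.3 × 14700 + 0.1 × 700 = 11580 + 4410 + 70 = 16060
Overall = 0.25 × 9900 + 0.25 × 10600 + 0.5 × 16060 = 2475 + 2650 + 8030 = 13155

$13,155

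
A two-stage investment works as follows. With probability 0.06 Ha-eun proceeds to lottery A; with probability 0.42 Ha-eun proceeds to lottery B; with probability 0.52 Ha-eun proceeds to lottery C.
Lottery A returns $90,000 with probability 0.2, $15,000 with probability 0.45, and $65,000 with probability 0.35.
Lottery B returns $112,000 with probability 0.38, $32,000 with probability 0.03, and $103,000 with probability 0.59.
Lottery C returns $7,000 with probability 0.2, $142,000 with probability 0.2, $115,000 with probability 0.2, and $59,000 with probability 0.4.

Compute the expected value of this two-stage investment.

$86,379.80

EV(A) = 0.2 × 90000 + 0.45 × 15000 + 0.35 × 65000 = 18000 + 6750 + 22750 = 47500
EV(B) = 0.38 × 112000 + 0.03 × 32000 + 0.59 × 103000 = 42560 + 960 + 60770 = 104290
EV(C) = 0.2 × 7000 + 0.2 × 142000 + 0.2 × 115000 + 0.4 × 59000 = 1400 + 28400 + 23000 + 23600 = 76400
Overall = 0.06 × 47500 + 0.42 × 104290 + 0.52 × 76400 = 2850 + 43801.8 + 39728 = 86379.8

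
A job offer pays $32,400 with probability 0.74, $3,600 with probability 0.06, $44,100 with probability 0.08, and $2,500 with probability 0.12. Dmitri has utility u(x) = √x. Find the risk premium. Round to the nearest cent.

$2,547.84

E[u] = 0.74·√32400 + 0.06·√3600 + 0.08·√44100 + 0.12·√2500 = 0.74·180 + 0.06·60 + 0.08·210 + 0.12·50 = 159.6
CE = (159.6)² = 25472.16
Risk premium = EV − CE = 28020 − 25472.16 = 2547.84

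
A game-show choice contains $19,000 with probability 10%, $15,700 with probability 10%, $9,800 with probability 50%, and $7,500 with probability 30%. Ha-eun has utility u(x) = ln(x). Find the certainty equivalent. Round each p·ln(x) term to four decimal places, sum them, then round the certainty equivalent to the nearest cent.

E[u] = 0.1·ln(19000) + 0.1·ln(15700) + 0.5·ln(9800) + 0.3·ln(7500) = 0.9852 + 0.9661 + 4.5951 + 2.6768 = 9.2232
CE = e^9.2232 ≈ 10129.43

$10,129.43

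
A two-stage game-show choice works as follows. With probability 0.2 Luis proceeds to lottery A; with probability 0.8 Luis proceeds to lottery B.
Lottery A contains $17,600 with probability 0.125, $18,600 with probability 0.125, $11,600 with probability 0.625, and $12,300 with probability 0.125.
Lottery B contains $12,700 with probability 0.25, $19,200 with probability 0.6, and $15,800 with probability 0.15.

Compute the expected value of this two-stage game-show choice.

EV(A) = 0.125 × 17600 + 0.125 × 18600 + 0.625 × 11600 + 0.125 × 12300 = 2200 + 2325 + 7250 + 1537.5 = 13312.5
EV(B) = 0.25 × 12700 + 0.6 × 19200 + 0.15 × 15800 = 3175 + 11520 + 2370 = 17065
Overall = 0.2 × 13312.5 + 0.8 × 17065 = 2662.5 + 13652 = 16314.5

$16,314.50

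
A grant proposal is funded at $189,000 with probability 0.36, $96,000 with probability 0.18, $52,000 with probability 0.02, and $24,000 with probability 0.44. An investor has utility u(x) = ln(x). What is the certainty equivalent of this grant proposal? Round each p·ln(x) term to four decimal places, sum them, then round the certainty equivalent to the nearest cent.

$65,762.17

E[u] = 0.36·ln(189000) + 0.18·ln(96000) + 0.02·ln(52000) + 0.44·ln(24000) = 4.3738 + 2.0650 + 0.2172 + 4.4378 = 11.0938
CE = e^11.0938 ≈ 65762.17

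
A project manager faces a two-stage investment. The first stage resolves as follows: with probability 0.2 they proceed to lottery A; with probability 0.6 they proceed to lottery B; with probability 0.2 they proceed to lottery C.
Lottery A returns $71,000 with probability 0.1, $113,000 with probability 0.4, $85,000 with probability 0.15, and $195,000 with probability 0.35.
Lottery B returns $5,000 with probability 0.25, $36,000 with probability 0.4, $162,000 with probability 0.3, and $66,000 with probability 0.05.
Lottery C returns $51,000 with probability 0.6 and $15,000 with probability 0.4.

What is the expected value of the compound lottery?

$74,510

EV(A) = 0.1 × 71000 + 0.4 × 113000 + 0.15 × 85000 + 0.35 × 195000 = 7100 + 45200 + 12750 + 68250 = 133300
EV(B) = 0.25 × 5000 + 0.4 × 36000 + 0.3 × 162000 + 0.05 × 66000 = 1250 + 14400 + 48600 + 3300 = 67550
EV(C) = 0.6 × 51000 + 0.4 × 15000 = 30600 + 6000 = 36600
Overall = 0.2 × 133300 + 0.6 × 67550 + 0.2 × 36600 = 26660 + 40530 + 7320 = 74510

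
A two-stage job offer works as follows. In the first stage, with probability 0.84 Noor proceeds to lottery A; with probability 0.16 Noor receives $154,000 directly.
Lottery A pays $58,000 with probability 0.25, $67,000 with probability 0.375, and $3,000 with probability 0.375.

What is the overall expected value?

$58,870

EV(A) = 0.25 × 58000 + 0.375 × 67000 + 0.375 × 3000 = 14500 + 25125 + 1125 = 40750
Branch B: 154000 (certain)
Overall = 0.84 × 40750 + 0.16 × 154000 = 34230 + 24640 = 58870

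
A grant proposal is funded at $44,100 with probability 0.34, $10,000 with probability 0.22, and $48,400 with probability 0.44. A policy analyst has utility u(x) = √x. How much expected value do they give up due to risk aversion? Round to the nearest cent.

E[u] = 0.34·√44100 + 0.22·√10000 + 0.44·√48400 = 0.34·210 + 0.22·100 + 0.44·220 = 190.2
CE = (190.2)² = 36176.04
Risk premium = EV − CE = 38490 − 36176.04 = 2313.96

$2,313.96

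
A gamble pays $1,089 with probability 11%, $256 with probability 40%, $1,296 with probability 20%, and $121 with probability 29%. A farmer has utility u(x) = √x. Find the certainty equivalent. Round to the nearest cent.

E[u] = 0.11·√1089 + 0.4·√256 + 0.2·√1296 + 0.29·√121 = 0.11·33 + 0.4·16 + 0.2·36 + 0.29·11 = 20.42
CE = (20.42)² = 416.9764

$416.98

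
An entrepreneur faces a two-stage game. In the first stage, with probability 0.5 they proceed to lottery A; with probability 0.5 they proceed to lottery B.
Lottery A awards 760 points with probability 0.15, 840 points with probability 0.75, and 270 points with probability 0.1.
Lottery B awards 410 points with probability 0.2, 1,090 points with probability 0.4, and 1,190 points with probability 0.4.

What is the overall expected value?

882.5 points

EV(A) = 0.15 × 760 + 0.75 × 840 + 0.1 × 270 = 114 + 630 + 27 = 771
EV(B) = 0.2 × 410 + 0.4 × 1090 + 0.4 × 1190 = 82 + 436 + 476 = 994
Overall = 0.5 × 771 + 0.5 × 994 = 385.5 + 497 = 882.5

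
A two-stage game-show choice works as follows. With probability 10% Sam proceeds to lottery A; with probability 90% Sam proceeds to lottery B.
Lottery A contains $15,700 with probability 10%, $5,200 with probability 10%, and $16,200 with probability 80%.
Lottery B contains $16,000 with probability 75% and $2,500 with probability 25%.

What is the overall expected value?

EV(A) = 0.1 × 15700 + 0.1 × 5200 + 0.8 × 16200 = 1570 + 520 + 12960 = 15050
EV(B) = 0.75 × 16000 + 0.25 × 2500 = 12000 + 625 = 12625
Overall = 0.1 × 15050 + 0.9 × 12625 = 1505 + 11362.5 = 12867.5

$12,867.50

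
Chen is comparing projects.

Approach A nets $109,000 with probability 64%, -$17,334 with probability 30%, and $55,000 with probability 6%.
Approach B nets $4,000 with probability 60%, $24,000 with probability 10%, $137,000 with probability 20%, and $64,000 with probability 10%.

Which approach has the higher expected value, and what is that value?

Approach A = 0.64 × 109000 + 0.3 × (-17334) + 0.06 × 55000 = 69760 − 5200.2 + 3300 = 67859.8
Approach B = 0.6 × 4000 + 0.1 × 24000 + 0.2 × 137000 + 0.1 × 64000 = 2400 + 2400 + 27400 + 6400 = 38600

Approach A ($67,859.80)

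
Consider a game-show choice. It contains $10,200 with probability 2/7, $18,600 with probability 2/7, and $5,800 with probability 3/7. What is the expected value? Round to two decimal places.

EV = 2/7 × 10200 + 2/7 × 18600 + 3/7 × 5800 = 2914.2857 + 5314.2857 + 2485.7143 = 10714.2857

$10,714.29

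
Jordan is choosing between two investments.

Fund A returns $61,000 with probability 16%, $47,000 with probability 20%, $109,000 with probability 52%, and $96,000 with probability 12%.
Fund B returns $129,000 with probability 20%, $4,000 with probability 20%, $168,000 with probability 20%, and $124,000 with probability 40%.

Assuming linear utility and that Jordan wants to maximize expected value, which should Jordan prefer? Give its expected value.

Fund B ($109,800)

Fund A = 0.16 × 61000 + 0.2 × 47000 + 0.52 × 109000 + 0.12 × 96000 = 9760 + 9400 + 56680 + 11520 = 87360
Fund B = 0.2 × 129000 + 0.2 × 4000 + 0.2 × 168000 + 0.4 × 124000 = 25800 + 800 + 33600 + 49600 = 109800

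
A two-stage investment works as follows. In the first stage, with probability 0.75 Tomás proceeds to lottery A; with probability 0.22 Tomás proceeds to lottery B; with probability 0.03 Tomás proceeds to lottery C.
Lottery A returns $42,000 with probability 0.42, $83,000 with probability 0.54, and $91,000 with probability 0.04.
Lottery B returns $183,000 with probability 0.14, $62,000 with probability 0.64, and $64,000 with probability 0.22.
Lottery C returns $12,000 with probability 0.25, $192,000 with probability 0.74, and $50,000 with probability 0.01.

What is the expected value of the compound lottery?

EV(A) = 0.42 × 42000 + 0.54 × 83000 + 0.04 × 91000 = 17640 + 44820 + 3640 = 66100
EV(B) = 0.14 × 183000 + 0.64 × 62000 + 0.22 × 64000 = 25620 + 39680 + 14080 = 79380
EV(C) = 0.25 × 12000 + 0.74 × 192000 + 0.01 × 50000 = 3000 + 142080 + 500 = 145580
Overall = 0.75 × 66100 + 0.22 × 79380 + 0.03 × 145580 = 49575 + 17463.6 + 4367.4 = 71406

$71,406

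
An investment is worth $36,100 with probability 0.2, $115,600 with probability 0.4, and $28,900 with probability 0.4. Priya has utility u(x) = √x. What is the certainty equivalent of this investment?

$58,564

E[u] = 0.2·√36100 + 0.4·√115600 + 0.4·√28900 = 0.2·190 + 0.4·340 + 0.4·170 = 242
CE = (242)² = 58564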